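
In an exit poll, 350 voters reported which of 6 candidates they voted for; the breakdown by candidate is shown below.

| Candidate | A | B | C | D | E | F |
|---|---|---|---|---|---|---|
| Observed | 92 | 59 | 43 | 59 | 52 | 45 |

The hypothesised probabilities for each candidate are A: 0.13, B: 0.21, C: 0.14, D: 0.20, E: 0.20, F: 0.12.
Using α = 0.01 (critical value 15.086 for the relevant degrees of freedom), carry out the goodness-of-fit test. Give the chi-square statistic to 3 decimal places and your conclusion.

Expected counts E_i = n·p_i: 350×0.13 = 45.5, 350×0.21 = 73.5, 350×0.14 = 49, 350×0.20 = 70, 350×0.20 = 70, 350×0.12 = 42.
A: (92 − 45.5)²/45.5 = 2162.25/45.5 = 47.5220
B: (59 − 73.5)²/73.5 = 210.25/73.5 = 2.8605
C: (43 − 49)²/49 = 36/49 = 0.7347
D: (59 − 70)²/70 = 121/70 = 1.7286
E: (52 − 70)²/70 = 324/70 = 4.6286
F: (45 − 42)²/42 = 9/42 = 0.2143
Sum = 57.689
df = 5. Since 57.689 > 15.086, we reject H₀.

57.689; reject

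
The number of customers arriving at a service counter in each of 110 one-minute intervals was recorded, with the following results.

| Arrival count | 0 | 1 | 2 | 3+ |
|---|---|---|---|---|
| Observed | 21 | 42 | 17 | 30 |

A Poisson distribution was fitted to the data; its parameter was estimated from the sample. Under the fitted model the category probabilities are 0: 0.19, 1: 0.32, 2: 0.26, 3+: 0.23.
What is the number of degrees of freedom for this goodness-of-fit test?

There are k = 4 categories and 1 parameter estimated from the data, so df = 4 − 1 − 1 = 2.

2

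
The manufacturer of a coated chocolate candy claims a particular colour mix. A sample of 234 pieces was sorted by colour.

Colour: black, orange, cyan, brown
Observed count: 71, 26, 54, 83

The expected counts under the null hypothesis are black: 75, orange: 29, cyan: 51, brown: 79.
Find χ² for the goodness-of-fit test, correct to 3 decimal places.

χ² = (71−75)²/75 + (26−29)²/29 + (54−51)²/51 + (83−79)²/79
   = 0.2133 + 0.3103 + 0.1765 + 0.2025
Sum = 0.903

0.903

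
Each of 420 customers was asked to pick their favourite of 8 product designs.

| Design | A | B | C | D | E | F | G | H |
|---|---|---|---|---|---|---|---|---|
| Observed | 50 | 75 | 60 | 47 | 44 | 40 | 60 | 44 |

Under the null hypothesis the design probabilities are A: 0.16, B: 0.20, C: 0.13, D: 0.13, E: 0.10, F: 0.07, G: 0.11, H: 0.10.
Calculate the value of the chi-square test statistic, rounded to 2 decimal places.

Expected counts E_i = n·p_i: 420×0.16 = 67.2, 420×0.20 = 84, 420×0.13 = 54.6, 420×0.13 = 54.6, 420×0.10 = 42, 420×0.07 = 29.4, 420×0.11 = 46.2, 420×0.10 = 42.
χ² = (50−67.2)²/67.2 + (75−84)²/84 + (60−54.6)²/54.6 + (47−54.6)²/54.6 + (44−42)²/42 + (40−29.4)²/29.4 + (60−46.2)²/46.2 + (44−42)²/42
   = 4.402 + 0.964 + 0.534 + 1.058 + 0.095 + 3.822 + 4.122 + 0.095
Sum = 15.09

15.09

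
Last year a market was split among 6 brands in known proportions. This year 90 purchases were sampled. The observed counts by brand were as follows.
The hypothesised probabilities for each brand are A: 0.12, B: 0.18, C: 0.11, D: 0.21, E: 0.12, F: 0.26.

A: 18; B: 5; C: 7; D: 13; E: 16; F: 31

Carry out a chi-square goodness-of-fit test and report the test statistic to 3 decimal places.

20.207

Expected counts E_i = n·p_i: 90×0.12 = 10.8, 90×0.18 = 16.2, 90×0.11 = 9.9, 90×0.21 = 18.9, 90×0.12 = 10.8, 90×0.26 = 23.4.
χ² = (18−10.8)²/10.8 + (5−16.2)²/16.2 + (7−9.9)²/9.9 + (13−18.9)²/18.9 + (16−10.8)²/10.8 + (31−23.4)²/23.4
   = 4.8000 + 7.7432 + 0.8495 + 1.8418 + 2.5037 + 2.4684
Sum = 20.207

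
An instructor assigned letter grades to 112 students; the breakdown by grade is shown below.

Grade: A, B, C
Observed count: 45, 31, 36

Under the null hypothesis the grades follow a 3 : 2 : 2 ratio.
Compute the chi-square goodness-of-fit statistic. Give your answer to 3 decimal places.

0.719

Ratio total = 7. Expected counts: 112×3/7 = 48, 112×2/7 = 32, 112×2/7 = 32.
χ² = (45−48)²/48 + (31−32)²/32 + (36−32)²/32
   = 0.1875 + 0.0313 + 0.5000
Sum = 0.719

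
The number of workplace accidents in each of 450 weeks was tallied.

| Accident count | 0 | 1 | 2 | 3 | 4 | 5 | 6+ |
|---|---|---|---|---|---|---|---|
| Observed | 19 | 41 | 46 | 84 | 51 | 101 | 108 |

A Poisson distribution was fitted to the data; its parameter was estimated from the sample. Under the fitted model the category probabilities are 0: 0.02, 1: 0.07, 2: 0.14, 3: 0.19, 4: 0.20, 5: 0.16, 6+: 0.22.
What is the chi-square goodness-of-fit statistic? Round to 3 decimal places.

Expected counts E_i = n·p_i: 450×0.02 = 9, 450×0.07 = 31.5, 450×0.14 = 63, 450×0.19 = 85.5, 450×0.20 = 90, 450×0.16 = 72, 450×0.22 = 99.
0: (19 − 9)²/9 = 100/9 = 11.1111
1: (41 − 31.5)²/31.5 = 90.25/31.5 = 2.8651
2: (46 − 63)²/63 = 289/63 = 4.5873
3: (84 − 85.5)²/85.5 = 2.25/85.5 = 0.0263
4: (51 − 90)²/90 = 1521/90 = 16.9000
5: (101 − 72)²/72 = 841/72 = 11.6806
6+: (108 − 99)²/99 = 81/99 = 0.8182
Sum = 47.989

47.989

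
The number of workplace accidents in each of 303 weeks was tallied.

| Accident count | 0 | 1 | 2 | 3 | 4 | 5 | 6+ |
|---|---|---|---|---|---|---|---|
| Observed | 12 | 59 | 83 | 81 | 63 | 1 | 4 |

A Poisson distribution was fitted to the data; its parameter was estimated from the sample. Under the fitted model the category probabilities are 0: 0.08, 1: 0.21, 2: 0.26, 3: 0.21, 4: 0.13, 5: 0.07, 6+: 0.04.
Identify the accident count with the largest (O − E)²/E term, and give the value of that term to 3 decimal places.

Expected counts E_i = n·p_i: 303×0.08 = 24.24, 303×0.21 = 63.63, 303×0.26 = 78.78, 303×0.21 = 63.63, 303×0.13 = 39.39, 303×0.07 = 21.21, 303×0.04 = 12.12.
0: (12 − 24.24)²/24.24 = 149.8176/24.24 = 6.1806
1: (59 − 63.63)²/63.63 = 21.4369/63.63 = 0.3369
2: (83 − 78.78)²/78.78 = 17.8084/78.78 = 0.2261
3: (81 − 63.63)²/63.63 = 301.7169/63.63 = 4.7417
4: (63 − 39.39)²/39.39 = 557.4321/39.39 = 14.1516
5: (1 − 21.21)²/21.21 = 408.4441/21.21 = 19.2571
6+: (4 − 12.12)²/12.12 = 65.9344/12.12 = 5.4401
The largest term is for 5: 19.257.

5, 19.257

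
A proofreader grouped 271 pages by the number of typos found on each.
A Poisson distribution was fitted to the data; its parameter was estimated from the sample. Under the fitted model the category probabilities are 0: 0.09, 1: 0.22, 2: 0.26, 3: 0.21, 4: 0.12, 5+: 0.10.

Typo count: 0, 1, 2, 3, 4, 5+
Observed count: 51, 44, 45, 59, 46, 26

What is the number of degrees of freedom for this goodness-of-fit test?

4

There are k = 6 categories and 1 parameter estimated from the data, so df = 6 − 1 − 1 = 4.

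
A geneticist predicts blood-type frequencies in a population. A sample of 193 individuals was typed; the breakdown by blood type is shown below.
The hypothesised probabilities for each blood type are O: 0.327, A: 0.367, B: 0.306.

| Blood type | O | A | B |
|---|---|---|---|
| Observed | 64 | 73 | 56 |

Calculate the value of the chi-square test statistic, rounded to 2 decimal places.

Expected counts E_i = n·p_i: 193×0.327 = 63.111, 193×0.367 = 70.831, 193×0.306 = 59.058.
χ² = (64−63.111)²/63.111 + (73−70.831)²/70.831 + (56−59.058)²/59.058
   = 0.013 + 0.066 + 0.158
Sum = 0.24

0.24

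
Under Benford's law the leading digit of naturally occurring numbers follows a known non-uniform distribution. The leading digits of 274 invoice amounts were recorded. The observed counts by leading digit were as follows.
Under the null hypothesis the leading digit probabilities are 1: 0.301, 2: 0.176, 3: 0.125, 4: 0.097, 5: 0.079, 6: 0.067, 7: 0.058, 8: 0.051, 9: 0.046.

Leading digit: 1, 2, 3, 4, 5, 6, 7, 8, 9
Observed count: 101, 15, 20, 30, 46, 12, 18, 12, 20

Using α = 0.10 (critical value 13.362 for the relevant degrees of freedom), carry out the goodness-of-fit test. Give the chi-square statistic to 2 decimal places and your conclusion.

67.92; reject

Expected counts E_i = n·p_i: 274×0.301 = 82.474, 274×0.176 = 48.224, 274×0.125 = 34.25, 274×0.097 = 26.578, 274×0.079 = 21.646, 274×0.067 = 18.358, 274×0.058 = 15.892, 274×0.051 = 13.974, 274×0.046 = 12.604.
cat         O        E   (O−E)²/E
1         101   82.474      4.161
2          15   48.224     22.890
3          20    34.25      5.929
4          30   26.578      0.441
5          46   21.646     27.401
6          12   18.358      2.202
7          18   15.892      0.280
8          12   13.974      0.279
9          20   12.604      4.340
Sum = 67.92
df = 8. Since 67.92 > 13.362, we reject H₀.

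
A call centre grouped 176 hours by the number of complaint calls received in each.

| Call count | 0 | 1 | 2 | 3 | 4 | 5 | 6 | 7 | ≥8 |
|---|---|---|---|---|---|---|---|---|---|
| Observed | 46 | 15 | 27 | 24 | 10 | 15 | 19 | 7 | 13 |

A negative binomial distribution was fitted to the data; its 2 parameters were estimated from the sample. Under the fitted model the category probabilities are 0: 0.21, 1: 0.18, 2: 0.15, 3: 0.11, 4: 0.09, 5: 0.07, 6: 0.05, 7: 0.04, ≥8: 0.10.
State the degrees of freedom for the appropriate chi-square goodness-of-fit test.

There are k = 9 categories and 2 parameters estimated from the data, so df = 9 − 1 − 2 = 6.

6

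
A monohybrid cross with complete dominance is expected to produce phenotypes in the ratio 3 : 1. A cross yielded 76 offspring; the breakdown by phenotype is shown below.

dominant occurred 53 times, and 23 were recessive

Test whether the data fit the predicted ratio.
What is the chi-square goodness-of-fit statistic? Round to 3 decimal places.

1.123

Ratio total = 4. Expected counts: 76×3/4 = 57, 76×1/4 = 19.
χ² = (53−57)²/57 + (23−19)²/19
   = 0.2807 + 0.8421
Sum = 1.123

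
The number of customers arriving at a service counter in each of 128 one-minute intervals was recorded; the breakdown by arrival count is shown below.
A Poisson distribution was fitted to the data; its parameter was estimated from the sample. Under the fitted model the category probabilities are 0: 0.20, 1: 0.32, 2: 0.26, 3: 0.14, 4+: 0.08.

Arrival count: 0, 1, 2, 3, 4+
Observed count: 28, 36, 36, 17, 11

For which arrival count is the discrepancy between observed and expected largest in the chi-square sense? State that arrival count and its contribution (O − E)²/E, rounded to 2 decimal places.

1, 0.60

Expected counts E_i = n·p_i: 128×0.20 = 25.6, 128×0.32 = 40.96, 128×0.26 = 33.28, 128×0.14 = 17.92, 128×0.08 = 10.24.
0: (28 − 25.6)²/25.6 = 5.76/25.6 = 0.225
1: (36 − 40.96)²/40.96 = 24.6016/40.96 = 0.601
2: (36 − 33.28)²/33.28 = 7.3984/33.28 = 0.222
3: (17 − 17.92)²/17.92 = 0.8464/17.92 = 0.047
4+: (11 − 10.24)²/10.24 = 0.5776/10.24 = 0.056
The largest term is for 1: 0.60.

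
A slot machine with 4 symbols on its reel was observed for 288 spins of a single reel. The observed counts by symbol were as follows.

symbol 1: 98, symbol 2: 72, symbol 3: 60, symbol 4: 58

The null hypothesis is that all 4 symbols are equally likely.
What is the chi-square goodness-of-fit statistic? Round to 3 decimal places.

14.111

Expected count for each of the 4 categories: 288/4 = 72.
cat           O        E   (O−E)²/E
symbol 1     98       72     9.3889
symbol 2     72       72     0.0000
symbol 3     60       72     2.0000
symbol 4     58       72     2.7222
Sum = 14.111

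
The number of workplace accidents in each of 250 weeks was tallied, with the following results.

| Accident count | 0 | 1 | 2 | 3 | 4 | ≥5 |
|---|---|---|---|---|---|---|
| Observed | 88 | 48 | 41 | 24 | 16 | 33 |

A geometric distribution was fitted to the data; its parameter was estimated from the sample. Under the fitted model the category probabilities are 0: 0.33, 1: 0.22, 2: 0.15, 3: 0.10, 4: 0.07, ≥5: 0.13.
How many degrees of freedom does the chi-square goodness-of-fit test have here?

There are k = 6 categories and 1 parameter estimated from the data, so df = 6 − 1 − 1 = 4.

4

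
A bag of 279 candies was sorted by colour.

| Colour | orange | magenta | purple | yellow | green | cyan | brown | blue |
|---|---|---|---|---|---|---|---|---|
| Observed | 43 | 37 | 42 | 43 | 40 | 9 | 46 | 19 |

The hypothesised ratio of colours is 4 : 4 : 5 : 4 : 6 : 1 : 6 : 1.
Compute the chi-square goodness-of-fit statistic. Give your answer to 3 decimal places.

Ratio total = 31. Expected counts: 279×4/31 = 36, 279×4/31 = 36, 279×5/31 = 45, 279×4/31 = 36, 279×6/31 = 54, 279×1/31 = 9, 279×6/31 = 54, 279×1/31 = 9.
orange: (43 − 36)²/36 = 49/36 = 1.3611
magenta: (37 − 36)²/36 = 1/36 = 0.0278
purple: (42 − 45)²/45 = 9/45 = 0.2000
yellow: (43 − 36)²/36 = 49/36 = 1.3611
green: (40 − 54)²/54 = 196/54 = 3.6296
cyan: (9 − 9)²/9 = 0/9 = 0.0000
brown: (46 − 54)²/54 = 64/54 = 1.1852
blue: (19 − 9)²/9 = 100/9 = 11.1111
Sum = 18.876

18.876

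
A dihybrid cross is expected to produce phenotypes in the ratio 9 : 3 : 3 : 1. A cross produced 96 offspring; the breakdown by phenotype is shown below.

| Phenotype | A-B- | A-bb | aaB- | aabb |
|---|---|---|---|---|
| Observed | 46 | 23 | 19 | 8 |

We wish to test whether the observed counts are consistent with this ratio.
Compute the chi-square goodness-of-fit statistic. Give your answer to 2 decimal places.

3.30

Ratio total = 16. Expected counts: 96×9/16 = 54, 96×3/16 = 18, 96×3/16 = 18, 96×1/16 = 6.
cat         O        E   (O−E)²/E
A-B-       46       54      1.185
A-bb       23       18      1.389
aaB-       19       18      0.056
aabb        8        6      0.667
Sum = 3.30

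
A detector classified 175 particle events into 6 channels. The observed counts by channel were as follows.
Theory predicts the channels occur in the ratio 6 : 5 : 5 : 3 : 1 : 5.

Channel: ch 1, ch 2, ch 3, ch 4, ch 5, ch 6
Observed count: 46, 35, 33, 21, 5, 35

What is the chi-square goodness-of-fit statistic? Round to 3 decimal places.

1.067

Ratio total = 25. Expected counts: 175×6/25 = 42, 175×5/25 = 35, 175×5/25 = 35, 175×3/25 = 21, 175×1/25 = 7, 175×5/25 = 35.
cat         O        E   (O−E)²/E
ch 1       46       42     0.3810
ch 2       35       35     0.0000
ch 3       33       35     0.1143
ch 4       21       21     0.0000
ch 5        5        7     0.5714
ch 6       35       35     0.0000
Sum = 1.067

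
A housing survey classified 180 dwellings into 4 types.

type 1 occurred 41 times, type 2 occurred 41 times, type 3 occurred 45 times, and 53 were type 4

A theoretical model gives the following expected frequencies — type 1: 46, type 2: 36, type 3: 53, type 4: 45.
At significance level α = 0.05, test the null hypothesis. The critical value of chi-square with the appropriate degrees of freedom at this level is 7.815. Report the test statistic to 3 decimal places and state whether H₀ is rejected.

3.868; do not reject

cat         O        E   (O−E)²/E
type 1     41       46     0.5435
type 2     41       36     0.6944
type 3     45       53     1.2075
type 4     53       45     1.4222
Sum = 3.868
df = 3. Since 3.868 < 7.815, we do not reject H₀.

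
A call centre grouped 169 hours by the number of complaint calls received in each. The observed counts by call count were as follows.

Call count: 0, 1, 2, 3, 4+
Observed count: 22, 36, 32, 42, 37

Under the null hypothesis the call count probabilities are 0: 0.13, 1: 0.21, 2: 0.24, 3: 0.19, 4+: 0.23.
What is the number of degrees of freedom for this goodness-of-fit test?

4

There are k = 5 categories and no parameters were estimated from the data, so df = 5 − 1 = 4.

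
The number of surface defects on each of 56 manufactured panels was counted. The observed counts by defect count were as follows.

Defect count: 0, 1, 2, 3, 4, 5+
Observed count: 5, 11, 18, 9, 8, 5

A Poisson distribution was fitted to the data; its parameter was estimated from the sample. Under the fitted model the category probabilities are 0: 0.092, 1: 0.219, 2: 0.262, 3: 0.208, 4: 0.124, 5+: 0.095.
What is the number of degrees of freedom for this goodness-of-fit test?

There are k = 6 categories and 1 parameter estimated from the data, so df = 6 − 1 − 1 = 4.

4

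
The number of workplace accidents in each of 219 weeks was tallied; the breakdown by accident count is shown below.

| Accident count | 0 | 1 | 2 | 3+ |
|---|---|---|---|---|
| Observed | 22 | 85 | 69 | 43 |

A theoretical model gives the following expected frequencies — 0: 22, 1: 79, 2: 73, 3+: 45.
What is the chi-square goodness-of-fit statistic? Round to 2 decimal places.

cat         O        E   (O−E)²/E
0          22       22      0.000
1          85       79      0.456
2          69       73      0.219
3+         43       45      0.089
Sum = 0.76

0.76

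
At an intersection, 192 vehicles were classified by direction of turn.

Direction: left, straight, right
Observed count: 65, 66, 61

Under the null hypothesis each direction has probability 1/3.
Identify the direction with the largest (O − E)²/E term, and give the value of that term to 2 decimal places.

right, 0.14

Expected count for each of the 3 categories: 192/3 = 64.
cat           O        E   (O−E)²/E
left         65       64      0.016
straight     66       64      0.063
right        61       64      0.141
The largest term is for right: 0.14.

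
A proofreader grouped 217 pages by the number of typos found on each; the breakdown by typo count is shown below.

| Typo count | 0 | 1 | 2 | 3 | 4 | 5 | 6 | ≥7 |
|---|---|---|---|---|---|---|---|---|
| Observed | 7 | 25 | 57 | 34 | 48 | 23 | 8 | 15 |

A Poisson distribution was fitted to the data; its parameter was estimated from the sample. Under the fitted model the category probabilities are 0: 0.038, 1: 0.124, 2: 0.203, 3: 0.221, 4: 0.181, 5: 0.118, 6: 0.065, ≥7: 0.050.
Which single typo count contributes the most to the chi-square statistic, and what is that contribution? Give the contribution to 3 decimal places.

3, 4.062

Expected counts E_i = n·p_i: 217×0.038 = 8.246, 217×0.124 = 26.908, 217×0.203 = 44.051, 217×0.221 = 47.957, 217×0.181 = 39.277, 217×0.118 = 25.606, 217×0.065 = 14.105, 217×0.050 = 10.85.
χ² = (7−8.246)²/8.246 + (25−26.908)²/26.908 + (57−44.051)²/44.051 + (34−47.957)²/47.957 + (48−39.277)²/39.277 + (23−25.606)²/25.606 + (8−14.105)²/14.105 + (15−10.85)²/10.85
   = 0.1883 + 0.1353 + 3.8064 + 4.0619 + 1.9373 + 0.2652 + 2.6424 + 1.5873
The largest term is for 3: 4.062.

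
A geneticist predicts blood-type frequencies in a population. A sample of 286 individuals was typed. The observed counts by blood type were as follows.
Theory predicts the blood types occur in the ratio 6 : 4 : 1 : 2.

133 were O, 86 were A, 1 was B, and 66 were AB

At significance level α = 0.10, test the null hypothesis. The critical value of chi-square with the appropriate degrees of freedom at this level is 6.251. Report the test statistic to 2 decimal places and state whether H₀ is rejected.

31.10; reject

Ratio total = 13. Expected counts: 286×6/13 = 132, 286×4/13 = 88, 286×1/13 = 22, 286×2/13 = 44.
χ² = (133−132)²/132 + (86−88)²/88 + (1−22)²/22 + (66−44)²/44
   = 0.008 + 0.045 + 20.045 + 11.000
Sum = 31.10
df = 3. Since 31.10 > 6.251, we reject H₀.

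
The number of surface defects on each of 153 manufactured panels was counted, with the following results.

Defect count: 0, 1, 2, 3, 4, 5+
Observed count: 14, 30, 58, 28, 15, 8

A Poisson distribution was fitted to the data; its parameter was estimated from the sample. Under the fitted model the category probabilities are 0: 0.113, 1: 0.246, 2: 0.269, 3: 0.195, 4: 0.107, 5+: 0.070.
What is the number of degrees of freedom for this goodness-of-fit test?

There are k = 6 categories and 1 parameter estimated from the data, so df = 6 − 1 − 1 = 4.

4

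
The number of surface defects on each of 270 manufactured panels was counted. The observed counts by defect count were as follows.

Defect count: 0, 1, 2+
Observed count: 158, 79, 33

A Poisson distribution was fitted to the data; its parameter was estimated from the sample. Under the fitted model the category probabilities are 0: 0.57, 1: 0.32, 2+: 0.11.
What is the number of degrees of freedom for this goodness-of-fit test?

1

There are k = 3 categories and 1 parameter estimated from the data, so df = 3 − 1 − 1 = 1.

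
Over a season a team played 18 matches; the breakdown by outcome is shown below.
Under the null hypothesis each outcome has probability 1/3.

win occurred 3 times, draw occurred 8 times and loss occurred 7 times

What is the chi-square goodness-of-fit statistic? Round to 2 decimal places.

2.33

Under H₀ each category has probability 1/3, so each expected count is 18/3 = 6.
win: (3 − 6)²/6 = 9/6 = 1.500
draw: (8 − 6)²/6 = 4/6 = 0.667
loss: (7 − 6)²/6 = 1/6 = 0.167
Sum = 2.33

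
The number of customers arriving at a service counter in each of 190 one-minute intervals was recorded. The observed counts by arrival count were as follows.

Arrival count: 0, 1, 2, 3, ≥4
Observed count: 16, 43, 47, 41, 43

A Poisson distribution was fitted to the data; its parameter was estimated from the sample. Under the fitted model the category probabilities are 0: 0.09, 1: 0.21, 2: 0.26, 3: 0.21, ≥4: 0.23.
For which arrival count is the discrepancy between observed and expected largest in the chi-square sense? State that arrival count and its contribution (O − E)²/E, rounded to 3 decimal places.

1, 0.241

Expected counts E_i = n·p_i: 190×0.09 = 17.1, 190×0.21 = 39.9, 190×0.26 = 49.4, 190×0.21 = 39.9, 190×0.23 = 43.7.
cat         O        E   (O−E)²/E
0          16     17.1     0.0708
1          43     39.9     0.2409
2          47     49.4     0.1166
3          41     39.9     0.0303
≥4         43     43.7     0.0112
The largest term is for 1: 0.241.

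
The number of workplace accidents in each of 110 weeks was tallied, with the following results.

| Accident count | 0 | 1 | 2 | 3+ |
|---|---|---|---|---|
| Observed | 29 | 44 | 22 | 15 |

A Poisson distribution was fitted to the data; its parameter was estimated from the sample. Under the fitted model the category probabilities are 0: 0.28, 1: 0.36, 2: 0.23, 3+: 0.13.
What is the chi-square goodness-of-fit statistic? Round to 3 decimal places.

1.059

Expected counts E_i = n·p_i: 110×0.28 = 30.8, 110×0.36 = 39.6, 110×0.23 = 25.3, 110×0.13 = 14.3.
0: (29 − 30.8)²/30.8 = 3.24/30.8 = 0.1052
1: (44 − 39.6)²/39.6 = 19.36/39.6 = 0.4889
2: (22 − 25.3)²/25.3 = 10.89/25.3 = 0.4304
3+: (15 − 14.3)²/14.3 = 0.49/14.3 = 0.0343
Sum = 1.059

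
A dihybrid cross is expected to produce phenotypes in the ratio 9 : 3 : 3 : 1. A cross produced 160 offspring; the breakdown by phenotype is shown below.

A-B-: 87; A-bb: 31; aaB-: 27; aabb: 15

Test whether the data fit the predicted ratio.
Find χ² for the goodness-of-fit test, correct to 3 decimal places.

2.933

Ratio total = 16. Expected counts: 160×9/16 = 90, 160×3/16 = 30, 160×3/16 = 30, 160×1/16 = 10.
χ² = (87−90)²/90 + (31−30)²/30 + (27−30)²/30 + (15−10)²/10
   = 0.1000 + 0.0333 + 0.3000 + 2.5000
Sum = 2.933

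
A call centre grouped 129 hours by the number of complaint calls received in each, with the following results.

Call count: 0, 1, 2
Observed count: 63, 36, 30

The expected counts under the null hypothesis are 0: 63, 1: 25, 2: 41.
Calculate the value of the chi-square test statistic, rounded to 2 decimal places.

7.79

χ² = (63−63)²/63 + (36−25)²/25 + (30−41)²/41
   = 0.000 + 4.840 + 2.951
Sum = 7.79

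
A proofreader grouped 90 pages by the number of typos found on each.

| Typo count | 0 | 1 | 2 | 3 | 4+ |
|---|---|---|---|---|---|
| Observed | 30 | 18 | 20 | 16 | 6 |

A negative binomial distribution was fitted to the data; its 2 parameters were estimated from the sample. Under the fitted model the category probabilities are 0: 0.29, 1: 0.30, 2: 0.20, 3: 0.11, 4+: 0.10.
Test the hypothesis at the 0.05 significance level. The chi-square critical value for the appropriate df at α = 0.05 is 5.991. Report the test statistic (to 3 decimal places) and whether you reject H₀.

8.564; reject

Expected counts E_i = n·p_i: 90×0.29 = 26.1, 90×0.30 = 27, 90×0.20 = 18, 90×0.11 = 9.9, 90×0.10 = 9.
0: (30 − 26.1)²/26.1 = 15.21/26.1 = 0.5828
1: (18 − 27)²/27 = 81/27 = 3.0000
2: (20 − 18)²/18 = 4/18 = 0.2222
3: (16 − 9.9)²/9.9 = 37.21/9.9 = 3.7586
4+: (6 − 9)²/9 = 9/9 = 1.0000
Sum = 8.564
df = 2. Since 8.564 > 5.991, we reject H₀.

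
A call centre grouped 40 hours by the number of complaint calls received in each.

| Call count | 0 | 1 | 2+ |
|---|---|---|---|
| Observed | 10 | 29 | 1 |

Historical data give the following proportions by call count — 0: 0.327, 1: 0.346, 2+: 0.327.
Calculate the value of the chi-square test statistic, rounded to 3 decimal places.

Expected counts E_i = n·p_i: 40×0.327 = 13.08, 40×0.346 = 13.84, 40×0.327 = 13.08.
0: (10 − 13.08)²/13.08 = 9.4864/13.08 = 0.7253
1: (29 − 13.84)²/13.84 = 229.8256/13.84 = 16.6059
2+: (1 − 13.08)²/13.08 = 145.9264/13.08 = 11.1565
Sum = 28.488

28.488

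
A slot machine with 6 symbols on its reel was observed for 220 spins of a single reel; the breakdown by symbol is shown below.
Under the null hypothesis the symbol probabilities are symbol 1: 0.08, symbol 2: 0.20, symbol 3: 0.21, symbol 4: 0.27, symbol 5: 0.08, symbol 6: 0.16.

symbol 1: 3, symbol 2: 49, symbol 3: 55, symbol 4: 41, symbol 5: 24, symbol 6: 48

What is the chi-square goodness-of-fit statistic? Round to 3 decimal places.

27.037

Expected counts E_i = n·p_i: 220×0.08 = 17.6, 220×0.20 = 44, 220×0.21 = 46.2, 220×0.27 = 59.4, 220×0.08 = 17.6, 220×0.16 = 35.2.
symbol 1: (3 − 17.6)²/17.6 = 213.16/17.6 = 12.1114
symbol 2: (49 − 44)²/44 = 25/44 = 0.5682
symbol 3: (55 − 46.2)²/46.2 = 77.44/46.2 = 1.6762
symbol 4: (41 − 59.4)²/59.4 = 338.56/59.4 = 5.6997
symbol 5: (24 − 17.6)²/17.6 = 40.96/17.6 = 2.3273
symbol 6: (48 − 35.2)²/35.2 = 163.84/35.2 = 4.6545
Sum = 27.037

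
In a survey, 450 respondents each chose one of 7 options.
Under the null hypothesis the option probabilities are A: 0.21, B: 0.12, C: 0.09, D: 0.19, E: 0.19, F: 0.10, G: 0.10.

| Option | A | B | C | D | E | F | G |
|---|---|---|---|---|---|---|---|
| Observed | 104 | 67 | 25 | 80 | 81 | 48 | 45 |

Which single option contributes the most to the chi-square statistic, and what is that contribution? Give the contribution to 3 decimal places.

Expected counts E_i = n·p_i: 450×0.21 = 94.5, 450×0.12 = 54, 450×0.09 = 40.5, 450×0.19 = 85.5, 450×0.19 = 85.5, 450×0.10 = 45, 450×0.10 = 45.
A: (104 − 94.5)²/94.5 = 90.25/94.5 = 0.9550
B: (67 − 54)²/54 = 169/54 = 3.1296
C: (25 − 40.5)²/40.5 = 240.25/40.5 = 5.9321
D: (80 − 85.5)²/85.5 = 30.25/85.5 = 0.3538
E: (81 − 85.5)²/85.5 = 20.25/85.5 = 0.2368
F: (48 − 45)²/45 = 9/45 = 0.2000
G: (45 − 45)²/45 = 0/45 = 0.0000
The largest term is for C: 5.932.

C, 5.932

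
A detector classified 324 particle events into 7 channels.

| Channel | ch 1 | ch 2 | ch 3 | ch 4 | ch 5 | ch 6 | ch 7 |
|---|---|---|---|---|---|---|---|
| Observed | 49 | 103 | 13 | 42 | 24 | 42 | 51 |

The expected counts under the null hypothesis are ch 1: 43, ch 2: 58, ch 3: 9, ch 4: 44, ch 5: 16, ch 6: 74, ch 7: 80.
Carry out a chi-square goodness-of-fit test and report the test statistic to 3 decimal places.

65.970

ch 1: (49 − 43)²/43 = 36/43 = 0.8372
ch 2: (103 − 58)²/58 = 2025/58 = 34.9138
ch 3: (13 − 9)²/9 = 16/9 = 1.7778
ch 4: (42 − 44)²/44 = 4/44 = 0.0909
ch 5: (24 − 16)²/16 = 64/16 = 4.0000
ch 6: (42 − 74)²/74 = 1024/74 = 13.8378
ch 7: (51 − 80)²/80 = 841/80 = 10.5125
Sum = 65.970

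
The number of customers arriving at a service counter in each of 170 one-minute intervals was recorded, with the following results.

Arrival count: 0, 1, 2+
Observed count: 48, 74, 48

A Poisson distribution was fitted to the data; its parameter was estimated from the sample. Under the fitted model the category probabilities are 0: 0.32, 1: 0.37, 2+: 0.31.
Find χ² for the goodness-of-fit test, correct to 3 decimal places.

3.131

Expected counts E_i = n·p_i: 170×0.32 = 54.4, 170×0.37 = 62.9, 170×0.31 = 52.7.
χ² = (48−54.4)²/54.4 + (74−62.9)²/62.9 + (48−52.7)²/52.7
   = 0.7529 + 1.9588 + 0.4192
Sum = 3.131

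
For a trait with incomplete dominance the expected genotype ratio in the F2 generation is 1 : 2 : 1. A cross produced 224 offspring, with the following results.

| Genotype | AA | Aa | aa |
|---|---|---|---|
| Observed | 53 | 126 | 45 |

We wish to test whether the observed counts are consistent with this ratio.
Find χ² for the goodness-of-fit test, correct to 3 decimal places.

Ratio total = 4. Expected counts: 224×1/4 = 56, 224×2/4 = 112, 224×1/4 = 56.
AA: (53 − 56)²/56 = 9/56 = 0.1607
Aa: (126 − 112)²/112 = 196/112 = 1.7500
aa: (45 − 56)²/56 = 121/56 = 2.1607
Sum = 4.071

4.071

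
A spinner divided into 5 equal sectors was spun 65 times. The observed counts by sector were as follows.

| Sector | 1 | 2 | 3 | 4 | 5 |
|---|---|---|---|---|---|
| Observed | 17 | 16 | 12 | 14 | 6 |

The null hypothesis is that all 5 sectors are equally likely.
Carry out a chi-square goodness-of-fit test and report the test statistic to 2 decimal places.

5.85

Under H₀ each category has probability 1/5, so each expected count is 65/5 = 13.
1: (17 − 13)²/13 = 16/13 = 1.231
2: (16 − 13)²/13 = 9/13 = 0.692
3: (12 − 13)²/13 = 1/13 = 0.077
4: (14 − 13)²/13 = 1/13 = 0.077
5: (6 − 13)²/13 = 49/13 = 3.769
Sum = 5.85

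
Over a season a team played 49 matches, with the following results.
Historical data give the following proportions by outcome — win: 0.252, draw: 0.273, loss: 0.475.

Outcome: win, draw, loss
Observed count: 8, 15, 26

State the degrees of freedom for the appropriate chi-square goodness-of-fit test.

2

There are k = 3 categories and no parameters were estimated from the data, so df = 3 − 1 = 2.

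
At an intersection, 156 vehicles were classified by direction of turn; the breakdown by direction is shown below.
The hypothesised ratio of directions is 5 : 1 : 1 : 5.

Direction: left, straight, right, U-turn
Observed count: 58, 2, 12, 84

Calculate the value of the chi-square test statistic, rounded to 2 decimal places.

15.69

Ratio total = 12. Expected counts: 156×5/12 = 65, 156×1/12 = 13, 156×1/12 = 13, 156×5/12 = 65.
cat           O        E   (O−E)²/E
left         58       65      0.754
straight      2       13      9.308
right        12       13      0.077
U-turn       84       65      5.554
Sum = 15.69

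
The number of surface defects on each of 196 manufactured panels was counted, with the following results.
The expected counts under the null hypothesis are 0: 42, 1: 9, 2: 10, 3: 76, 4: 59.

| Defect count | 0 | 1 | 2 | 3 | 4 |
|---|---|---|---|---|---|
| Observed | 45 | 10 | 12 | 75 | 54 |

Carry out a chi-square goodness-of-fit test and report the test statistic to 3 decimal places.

cat         O        E   (O−E)²/E
0          45       42     0.2143
1          10        9     0.1111
2          12       10     0.4000
3          75       76     0.0132
4          54       59     0.4237
Sum = 1.162

1.162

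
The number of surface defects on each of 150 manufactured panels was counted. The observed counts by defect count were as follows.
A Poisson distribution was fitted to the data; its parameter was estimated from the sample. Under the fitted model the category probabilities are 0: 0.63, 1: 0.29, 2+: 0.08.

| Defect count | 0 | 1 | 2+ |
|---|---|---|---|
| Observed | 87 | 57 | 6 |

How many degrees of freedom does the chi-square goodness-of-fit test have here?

1

There are k = 3 categories and 1 parameter estimated from the data, so df = 3 − 1 − 1 = 1.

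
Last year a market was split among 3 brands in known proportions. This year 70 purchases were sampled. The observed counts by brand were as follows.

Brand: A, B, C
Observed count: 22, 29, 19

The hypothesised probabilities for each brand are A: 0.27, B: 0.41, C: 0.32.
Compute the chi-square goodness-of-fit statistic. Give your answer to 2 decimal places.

Expected counts E_i = n·p_i: 70×0.27 = 18.9, 70×0.41 = 28.7, 70×0.32 = 22.4.
χ² = (22−18.9)²/18.9 + (29−28.7)²/28.7 + (19−22.4)²/22.4
   = 0.508 + 0.003 + 0.516
Sum = 1.03

1.03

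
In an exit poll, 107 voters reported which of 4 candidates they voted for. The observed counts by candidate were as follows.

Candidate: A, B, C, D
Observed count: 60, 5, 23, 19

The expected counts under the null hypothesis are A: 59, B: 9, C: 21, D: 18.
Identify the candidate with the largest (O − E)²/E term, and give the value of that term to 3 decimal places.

χ² = (60−59)²/59 + (5−9)²/9 + (23−21)²/21 + (19−18)²/18
   = 0.0169 + 1.7778 + 0.1905 + 0.0556
The largest term is for B: 1.778.

B, 1.778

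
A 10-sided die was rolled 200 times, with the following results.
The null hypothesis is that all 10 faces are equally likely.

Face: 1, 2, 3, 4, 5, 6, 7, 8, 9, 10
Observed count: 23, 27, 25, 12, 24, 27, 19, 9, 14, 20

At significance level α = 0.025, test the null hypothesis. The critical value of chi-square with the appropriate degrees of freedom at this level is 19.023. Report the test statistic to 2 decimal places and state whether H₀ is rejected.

Expected count for each of the 10 categories: 200/10 = 20.
cat         O        E   (O−E)²/E
1          23       20      0.450
2          27       20      2.450
3          25       20      1.250
4          12       20      3.200
5          24       20      0.800
6          27       20      2.450
7          19       20      0.050
8           9       20      6.050
9          14       20      1.800
10         20       20      0.000
Sum = 18.50
df = 9. Since 18.50 < 19.023, we do not reject H₀.

18.50; do not reject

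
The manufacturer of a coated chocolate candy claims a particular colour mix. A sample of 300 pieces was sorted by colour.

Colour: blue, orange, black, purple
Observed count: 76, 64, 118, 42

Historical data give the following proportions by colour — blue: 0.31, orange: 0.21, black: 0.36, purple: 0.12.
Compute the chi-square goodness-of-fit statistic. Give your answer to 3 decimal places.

Expected counts E_i = n·p_i: 300×0.31 = 93, 300×0.21 = 63, 300×0.36 = 108, 300×0.12 = 36.
blue: (76 − 93)²/93 = 289/93 = 3.1075
orange: (64 − 63)²/63 = 1/63 = 0.0159
black: (118 − 108)²/108 = 100/108 = 0.9259
purple: (42 − 36)²/36 = 36/36 = 1.0000
Sum = 5.049

5.049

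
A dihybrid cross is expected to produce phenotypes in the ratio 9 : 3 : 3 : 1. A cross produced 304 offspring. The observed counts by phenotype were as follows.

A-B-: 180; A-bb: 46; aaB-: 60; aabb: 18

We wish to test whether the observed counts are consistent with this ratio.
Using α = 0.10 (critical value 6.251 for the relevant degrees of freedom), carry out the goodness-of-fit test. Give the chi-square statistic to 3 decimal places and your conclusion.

Ratio total = 16. Expected counts: 304×9/16 = 171, 304×3/16 = 57, 304×3/16 = 57, 304×1/16 = 19.
χ² = (180−171)²/171 + (46−57)²/57 + (60−57)²/57 + (18−19)²/19
   = 0.4737 + 2.1228 + 0.1579 + 0.0526
Sum = 2.807
df = 3. Since 2.807 < 6.251, we do not reject H₀.

2.807; do not reject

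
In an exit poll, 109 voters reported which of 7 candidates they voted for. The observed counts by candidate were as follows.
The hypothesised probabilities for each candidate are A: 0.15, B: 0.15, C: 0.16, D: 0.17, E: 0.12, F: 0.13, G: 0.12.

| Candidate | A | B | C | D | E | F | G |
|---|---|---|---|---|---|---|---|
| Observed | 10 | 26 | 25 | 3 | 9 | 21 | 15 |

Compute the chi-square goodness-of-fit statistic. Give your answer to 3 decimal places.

Expected counts E_i = n·p_i: 109×0.15 = 16.35, 109×0.15 = 16.35, 109×0.16 = 17.44, 109×0.17 = 18.53, 109×0.12 = 13.08, 109×0.13 = 14.17, 109×0.12 = 13.08.
A: (10 − 16.35)²/16.35 = 40.3225/16.35 = 2.4662
B: (26 − 16.35)²/16.35 = 93.1225/16.35 = 5.6956
C: (25 − 17.44)²/17.44 = 57.1536/17.44 = 3.2772
D: (3 − 18.53)²/18.53 = 241.1809/18.53 = 13.0157
E: (9 − 13.08)²/13.08 = 16.6464/13.08 = 1.2727
F: (21 − 14.17)²/14.17 = 46.6489/14.17 = 3.2921
G: (15 − 13.08)²/13.08 = 3.6864/13.08 = 0.2818
Sum = 29.301

29.301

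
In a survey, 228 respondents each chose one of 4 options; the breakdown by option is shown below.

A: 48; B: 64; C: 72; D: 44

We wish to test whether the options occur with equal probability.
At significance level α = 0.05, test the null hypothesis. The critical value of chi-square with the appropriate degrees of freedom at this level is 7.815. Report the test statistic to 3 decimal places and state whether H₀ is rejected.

9.193; reject

Expected count for each of the 4 categories: 228/4 = 57.
cat         O        E   (O−E)²/E
A          48       57     1.4211
B          64       57     0.8596
C          72       57     3.9474
D          44       57     2.9649
Sum = 9.193
df = 3. Since 9.193 > 7.815, we reject H₀.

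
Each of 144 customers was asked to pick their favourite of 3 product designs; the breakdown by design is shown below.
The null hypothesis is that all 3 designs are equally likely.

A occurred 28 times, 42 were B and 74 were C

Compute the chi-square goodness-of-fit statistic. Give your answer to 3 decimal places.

23.167

Expected count for each of the 3 categories: 144/3 = 48.
cat         O        E   (O−E)²/E
A          28       48     8.3333
B          42       48     0.7500
C          74       48    14.0833
Sum = 23.167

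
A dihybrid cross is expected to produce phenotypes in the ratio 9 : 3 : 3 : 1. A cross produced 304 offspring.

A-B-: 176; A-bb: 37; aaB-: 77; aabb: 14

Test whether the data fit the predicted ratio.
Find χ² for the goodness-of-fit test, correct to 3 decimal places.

15.497

Ratio total = 16. Expected counts: 304×9/16 = 171, 304×3/16 = 57, 304×3/16 = 57, 304×1/16 = 19.
cat         O        E   (O−E)²/E
A-B-      176      171     0.1462
A-bb       37       57     7.0175
aaB-       77       57     7.0175
aabb       14       19     1.3158
Sum = 15.497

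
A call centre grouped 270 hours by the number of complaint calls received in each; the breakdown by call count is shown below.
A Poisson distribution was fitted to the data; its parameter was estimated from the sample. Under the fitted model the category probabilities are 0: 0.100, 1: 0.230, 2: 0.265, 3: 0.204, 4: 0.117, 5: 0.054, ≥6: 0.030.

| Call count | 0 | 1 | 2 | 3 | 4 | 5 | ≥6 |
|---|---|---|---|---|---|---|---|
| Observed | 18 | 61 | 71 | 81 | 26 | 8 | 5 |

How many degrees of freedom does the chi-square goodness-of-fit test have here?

There are k = 7 categories and 1 parameter estimated from the data, so df = 7 − 1 − 1 = 5.

5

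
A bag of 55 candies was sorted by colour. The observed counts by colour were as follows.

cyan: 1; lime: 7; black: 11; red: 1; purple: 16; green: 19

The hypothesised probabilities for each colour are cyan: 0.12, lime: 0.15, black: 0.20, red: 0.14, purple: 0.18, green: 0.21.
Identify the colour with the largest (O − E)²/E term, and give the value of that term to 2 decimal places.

Expected counts E_i = n·p_i: 55×0.12 = 6.6, 55×0.15 = 8.25, 55×0.20 = 11, 55×0.14 = 7.7, 55×0.18 = 9.9, 55×0.21 = 11.55.
cat         O        E   (O−E)²/E
cyan        1      6.6      4.752
lime        7     8.25      0.189
black      11       11      0.000
red         1      7.7      5.830
purple     16      9.9      3.759
green      19    11.55      4.805
The largest term is for red: 5.83.

red, 5.83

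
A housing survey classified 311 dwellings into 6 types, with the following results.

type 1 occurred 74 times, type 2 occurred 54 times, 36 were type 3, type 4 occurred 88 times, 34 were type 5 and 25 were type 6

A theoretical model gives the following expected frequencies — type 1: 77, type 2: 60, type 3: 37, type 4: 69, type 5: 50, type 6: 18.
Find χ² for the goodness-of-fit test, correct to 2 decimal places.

13.82

χ² = (74−77)²/77 + (54−60)²/60 + (36−37)²/37 + (88−69)²/69 + (34−50)²/50 + (25−18)²/18
   = 0.117 + 0.600 + 0.027 + 5.232 + 5.120 + 2.722
Sum = 13.82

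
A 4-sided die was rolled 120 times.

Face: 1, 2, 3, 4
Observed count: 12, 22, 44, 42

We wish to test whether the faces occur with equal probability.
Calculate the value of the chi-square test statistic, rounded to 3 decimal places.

24.267

Expected count for each of the 4 categories: 120/4 = 30.
1: (12 − 30)²/30 = 324/30 = 10.8000
2: (22 − 30)²/30 = 64/30 = 2.1333
3: (44 − 30)²/30 = 196/30 = 6.5333
4: (42 − 30)²/30 = 144/30 = 4.8000
Sum = 24.267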